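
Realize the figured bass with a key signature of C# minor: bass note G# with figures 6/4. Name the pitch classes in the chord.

A fourth above G# in this key is C#.
A sixth above G# in this key is E.
Together with the bass G#, this spells C# minor in second inversion.

G#, C#, E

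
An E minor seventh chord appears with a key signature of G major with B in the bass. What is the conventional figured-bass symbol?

B is the fifth of E minor seventh, so the chord is in second inversion.
A seventh chord in second inversion is figured 6/4/3, conventionally abbreviated 4/3.

4/3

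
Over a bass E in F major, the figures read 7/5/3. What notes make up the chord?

A third above E in this key is G.
A fifth above E in this key is Bb.
A seventh above E in this key is D.
Together with the bass E, this spells E half-diminished seventh in root position.

E, G, Bb, D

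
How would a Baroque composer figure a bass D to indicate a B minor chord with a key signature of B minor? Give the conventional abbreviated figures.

6

D is the third of B minor, so the chord is in first inversion.
A triad in first inversion is figured 6/3, conventionally abbreviated 6.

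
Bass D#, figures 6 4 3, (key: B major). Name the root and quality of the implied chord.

The figures 6 4 3 indicate a seventh chord in second inversion.
In second inversion the root lies a fourth above the bass: a fourth above D# in B major is G#.
The chord tones are D#, F#, G#, B, giving G# minor seventh.

G# minor seventh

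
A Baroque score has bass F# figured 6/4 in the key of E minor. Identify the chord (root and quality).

The figures 6/4 indicate a triad in second inversion.
In second inversion the root lies a fourth above the bass: a fourth above F# in E minor is B.
The chord tones are F#, B, D, giving B minor.

B minor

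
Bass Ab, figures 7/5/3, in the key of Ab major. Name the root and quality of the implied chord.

The figures 7/5/3 indicate a seventh chord in root position.
In root position the bass is the root, so the root is Ab.
The chord tones are Ab, C, Eb, G, giving Ab major seventh.

Ab major seventh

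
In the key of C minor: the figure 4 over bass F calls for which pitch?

Bb

Counting 3 letter steps above F lands on B; in C minor, that letter is Bb.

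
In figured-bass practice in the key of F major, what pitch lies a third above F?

A

Counting 2 letter steps above F lands on A; in F major, that letter is A.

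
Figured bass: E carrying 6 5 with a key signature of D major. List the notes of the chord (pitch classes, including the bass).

The written figures 6 5 are shorthand for 6/5/3: the 3 is implied.
A third above E in this key is G.
A fifth above E in this key is B.
A sixth above E in this key is C#.
Together with the bass E, this spells C# half-diminished seventh in first inversion.

E, G, B, C#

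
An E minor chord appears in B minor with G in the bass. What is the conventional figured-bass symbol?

G is the third of E minor, so the chord is in first inversion.
A triad in first inversion is figured 6/3, conventionally abbreviated 6.

6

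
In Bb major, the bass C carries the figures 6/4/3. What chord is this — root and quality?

F dominant seventh

The figures 6/4/3 indicate a seventh chord in second inversion.
In second inversion the root lies a fourth above the bass: a fourth above C in Bb major is F.
The chord tones are C, Eb, F, A, giving F dominant seventh.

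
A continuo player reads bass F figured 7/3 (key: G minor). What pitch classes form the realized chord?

The written figures 7/3 are shorthand for 7/5/3: the 5 is implied.
A third above F in this key is A.
A fifth above F in this key is C.
A seventh above F in this key is Eb.
Together with the bass F, this spells F dominant seventh in root position.

F, A, C, Eb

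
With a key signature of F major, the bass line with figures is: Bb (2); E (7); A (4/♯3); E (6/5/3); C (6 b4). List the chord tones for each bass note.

Bb (6/4/2): Bb, C, E, G.
E (7/5/3): E, G, Bb, D.
A (6/4/#3): A, C#, D, F.
E (6/5/3): E, G, Bb, C.
C (6/b4): C, Fb, A.

Bb, C, E, G | E, G, Bb, D | A, C#, D, F | E, G, Bb, C | C, Fb, A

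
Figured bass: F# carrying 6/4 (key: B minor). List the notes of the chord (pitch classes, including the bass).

F#, B, D

A fourth above F# in this key is B.
A sixth above F# in this key is D.
Together with the bass F#, this spells B minor in second inversion.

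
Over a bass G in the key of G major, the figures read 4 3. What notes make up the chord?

The written figures 4 3 are shorthand for 6/4/3: the 6 is implied.
A third above G in this key is B.
A fourth above G in this key is C.
A sixth above G in this key is E.
Together with the bass G, this spells C major seventh in second inversion.

G, B, C, E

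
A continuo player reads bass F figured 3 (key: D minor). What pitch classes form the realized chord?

F, A, C

The written figures 3 are shorthand for 5/3: the 5 is implied.
A third above F in this key is A.
A fifth above F in this key is C.
Together with the bass F, this spells F major in root position.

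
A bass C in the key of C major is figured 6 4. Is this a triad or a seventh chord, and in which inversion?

triad, second inversion

Intervals of 6/4 above the bass form a triad; the bass is the fifth, so this is second inversion.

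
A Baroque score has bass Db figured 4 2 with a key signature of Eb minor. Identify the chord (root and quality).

Eb minor seventh

The figures 4 2 indicate a seventh chord in third inversion.
In third inversion the root lies a second above the bass: a second above Db in Eb minor is Eb.
The chord tones are Db, Eb, Gb, Bb, giving Eb minor seventh.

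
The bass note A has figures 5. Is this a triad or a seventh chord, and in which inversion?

triad, root position

5 is shorthand for 5/3.
Intervals of 5/3 above the bass form a triad; the bass is the root, so this is root position.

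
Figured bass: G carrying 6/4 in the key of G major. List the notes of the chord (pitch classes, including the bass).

G, C, E

A fourth above G in this key is C.
A sixth above G in this key is E.
Together with the bass G, this spells C major in second inversion.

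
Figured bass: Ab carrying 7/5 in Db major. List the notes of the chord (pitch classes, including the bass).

The written figures 7/5 are shorthand for 7/5/3: the 3 is implied.
A third above Ab in this key is C.
A fifth above Ab in this key is Eb.
A seventh above Ab in this key is Gb.
Together with the bass Ab, this spells Ab dominant seventh in root position.

Ab, C, Eb, Gb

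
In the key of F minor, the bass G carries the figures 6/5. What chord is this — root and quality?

The figures 6/5 indicate a seventh chord in first inversion.
In first inversion the root lies a sixth above the bass: a sixth above G in F minor is Eb.
The chord tones are G, Bb, Db, Eb, giving Eb dominant seventh.

Eb dominant seventh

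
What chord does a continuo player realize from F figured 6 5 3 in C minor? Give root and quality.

The figures 6 5 3 indicate a seventh chord in first inversion.
In first inversion the root lies a sixth above the bass: a sixth above F in C minor is D.
The chord tones are F, Ab, C, D, giving D half-diminished seventh.

D half-diminished seventh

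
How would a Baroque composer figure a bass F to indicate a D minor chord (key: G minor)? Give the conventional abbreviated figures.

6

F is the third of D minor, so the chord is in first inversion.
A triad in first inversion is figured 6/3, conventionally abbreviated 6.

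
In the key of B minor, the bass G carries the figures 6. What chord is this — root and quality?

E minor

The figures 6 indicate a triad in first inversion.
In first inversion the root lies a sixth above the bass: a sixth above G in B minor is E.
The chord tones are G, B, E, giving E minor.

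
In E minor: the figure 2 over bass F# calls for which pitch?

G

Counting 1 letter step above F# lands on G; in E minor, that letter is G.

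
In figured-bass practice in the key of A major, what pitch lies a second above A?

Counting 1 letter step above A lands on B; in A major, that letter is B.

B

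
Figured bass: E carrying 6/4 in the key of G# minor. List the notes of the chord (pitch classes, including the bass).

A fourth above E in this key is A#.
A sixth above E in this key is C#.
Together with the bass E, this spells A# diminished in second inversion.

E, A#, C#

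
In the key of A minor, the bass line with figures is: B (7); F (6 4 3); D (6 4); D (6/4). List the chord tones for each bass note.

B (7/5/3): B, D, F, A.
F (6/4/3): F, A, B, D.
D (6/4): D, G, B.
D (6/4): D, G, B.

B, D, F, A | F, A, B, D | D, G, B | D, G, B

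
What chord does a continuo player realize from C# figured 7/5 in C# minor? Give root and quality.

C# minor seventh

The figures 7/5 indicate a seventh chord in root position.
In root position the bass is the root, so the root is C#.
The chord tones are C#, E, G#, B, giving C# minor seventh.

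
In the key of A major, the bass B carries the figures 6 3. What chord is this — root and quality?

G# diminished

The figures 6 3 indicate a triad in first inversion.
In first inversion the root lies a sixth above the bass: a sixth above B in A major is G#.
The chord tones are B, D, G#, giving G# diminished.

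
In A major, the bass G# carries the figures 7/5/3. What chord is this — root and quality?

G# half-diminished seventh

The figures 7/5/3 indicate a seventh chord in root position.
In root position the bass is the root, so the root is G#.
The chord tones are G#, B, D, F#, giving G# half-diminished seventh.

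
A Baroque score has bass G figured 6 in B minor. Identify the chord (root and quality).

E minor

The figures 6 indicate a triad in first inversion.
In first inversion the root lies a sixth above the bass: a sixth above G in B minor is E.
The chord tones are G, B, E, giving E minor.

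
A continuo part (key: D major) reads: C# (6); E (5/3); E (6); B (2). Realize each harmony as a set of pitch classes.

C#, E, A | E, G, B | E, G, C# | B, C#, E, G

C# (6/3): C#, E, A.
E (5/3): E, G, B.
E (6/3): E, G, C#.
B (6/4/2): B, C#, E, G.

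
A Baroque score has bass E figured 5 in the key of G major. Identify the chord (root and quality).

E minor

The figures 5 indicate a triad in root position.
In root position the bass is the root, so the root is E.
The chord tones are E, G, B, giving E minor.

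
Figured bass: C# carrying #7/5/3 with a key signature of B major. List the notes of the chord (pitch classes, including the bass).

C#, E, G#, B#

A third above C# in this key is E.
A fifth above C# in this key is G#.
A seventh above C# in this key is B, raised to B# by the sharp.
Together with the bass C#, this spells C# minor-major seventh in root position.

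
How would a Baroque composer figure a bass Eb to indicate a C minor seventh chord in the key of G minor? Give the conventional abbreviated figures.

6/5

Eb is the third of C minor seventh, so the chord is in first inversion.
A seventh chord in first inversion is figured 6/5/3, conventionally abbreviated 6/5.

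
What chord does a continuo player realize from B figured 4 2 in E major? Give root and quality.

C# minor seventh

The figures 4 2 indicate a seventh chord in third inversion.
In third inversion the root lies a second above the bass: a second above B in E major is C#.
The chord tones are B, C#, E, G#, giving C# minor seventh.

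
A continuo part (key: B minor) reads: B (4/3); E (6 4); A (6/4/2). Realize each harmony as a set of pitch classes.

B (6/4/3): B, D, E, G.
E (6/4): E, A, C#.
A (6/4/2): A, B, D, F#.

B, D, E, G | E, A, C# | A, B, D, F#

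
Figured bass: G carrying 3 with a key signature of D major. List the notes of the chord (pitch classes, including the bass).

G, B, D

The written figures 3 are shorthand for 5/3: the 5 is implied.
A third above G in this key is B.
A fifth above G in this key is D.
Together with the bass G, this spells G major in root position.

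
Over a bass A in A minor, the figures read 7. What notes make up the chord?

The written figures 7 are shorthand for 7/5/3: the 5/3 are implied.
A third above A in this key is C.
A fifth above A in this key is E.
A seventh above A in this key is G.
Together with the bass A, this spells A minor seventh in root position.

A, C, E, G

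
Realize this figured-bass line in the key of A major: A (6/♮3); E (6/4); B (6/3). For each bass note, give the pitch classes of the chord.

A, C, F# | E, A, C# | B, D, G#

A (6/♮3): A, C, F#.
E (6/4): E, A, C#.
B (6/3): B, D, G#.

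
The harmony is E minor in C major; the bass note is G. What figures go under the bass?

G is the third of E minor, so the chord is in first inversion.
A triad in first inversion is figured 6/3, conventionally abbreviated 6.

6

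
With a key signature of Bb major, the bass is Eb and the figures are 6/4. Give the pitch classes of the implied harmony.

Eb, A, C

A fourth above Eb in this key is A.
A sixth above Eb in this key is C.
Together with the bass Eb, this spells A diminished in second inversion.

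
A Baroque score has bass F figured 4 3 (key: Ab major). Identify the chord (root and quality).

Bb minor seventh

The figures 4 3 indicate a seventh chord in second inversion.
In second inversion the root lies a fourth above the bass: a fourth above F in Ab major is Bb.
The chord tones are F, Ab, Bb, Db, giving Bb minor seventh.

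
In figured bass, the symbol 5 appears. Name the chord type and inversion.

triad, root position

5 is shorthand for 5/3.
Intervals of 5/3 above the bass form a triad; the bass is the root, so this is root position.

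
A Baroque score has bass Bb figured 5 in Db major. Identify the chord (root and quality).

Bb minor

The figures 5 indicate a triad in root position.
In root position the bass is the root, so the root is Bb.
The chord tones are Bb, Db, F, giving Bb minor.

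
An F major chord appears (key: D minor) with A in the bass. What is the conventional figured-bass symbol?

A is the third of F major, so the chord is in first inversion.
A triad in first inversion is figured 6/3, conventionally abbreviated 6.

6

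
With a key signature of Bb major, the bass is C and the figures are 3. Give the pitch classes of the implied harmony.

The written figures 3 are shorthand for 5/3: the 5 is implied.
A third above C in this key is Eb.
A fifth above C in this key is G.
Together with the bass C, this spells C minor in root position.

C, Eb, G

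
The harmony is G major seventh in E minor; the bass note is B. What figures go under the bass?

6/5

B is the third of G major seventh, so the chord is in first inversion.
A seventh chord in first inversion is figured 6/5/3, conventionally abbreviated 6/5.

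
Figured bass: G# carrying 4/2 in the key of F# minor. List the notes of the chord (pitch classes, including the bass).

The written figures 4/2 are shorthand for 6/4/2: the 6 is implied.
A second above G# in this key is A.
A fourth above G# in this key is C#.
A sixth above G# in this key is E.
Together with the bass G#, this spells A major seventh in third inversion.

G#, A, C#, E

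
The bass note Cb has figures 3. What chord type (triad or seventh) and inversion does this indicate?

3 is shorthand for 5/3.
Intervals of 5/3 above the bass form a triad; the bass is the root, so this is root position.

triad, root position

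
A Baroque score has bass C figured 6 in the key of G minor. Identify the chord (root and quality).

A diminished

The figures 6 indicate a triad in first inversion.
In first inversion the root lies a sixth above the bass: a sixth above C in G minor is A.
The chord tones are C, Eb, A, giving A diminished.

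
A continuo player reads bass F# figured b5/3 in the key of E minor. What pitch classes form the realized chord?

A third above F# in this key is A.
A fifth above F# in this key is C, lowered to Cb by the flat.

F#, A, Cb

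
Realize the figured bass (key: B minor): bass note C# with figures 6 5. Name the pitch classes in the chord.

The written figures 6 5 are shorthand for 6/5/3: the 3 is implied.
A third above C# in this key is E.
A fifth above C# in this key is G.
A sixth above C# in this key is A.
Together with the bass C#, this spells A dominant seventh in first inversion.

C#, E, G, A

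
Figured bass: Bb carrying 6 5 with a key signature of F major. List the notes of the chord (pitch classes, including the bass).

The written figures 6 5 are shorthand for 6/5/3: the 3 is implied.
A third above Bb in this key is D.
A fifth above Bb in this key is F.
A sixth above Bb in this key is G.
Together with the bass Bb, this spells G minor seventh in first inversion.

Bb, D, F, G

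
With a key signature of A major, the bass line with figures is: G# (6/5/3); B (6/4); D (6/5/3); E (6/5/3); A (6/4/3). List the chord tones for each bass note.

G# (6/5/3): G#, B, D, E.
B (6/4): B, E, G#.
D (6/5/3): D, F#, A, B.
E (6/5/3): E, G#, B, C#.
A (6/4/3): A, C#, D, F#.

G#, B, D, E | B, E, G# | D, F#, A, B | E, G#, B, C# | A, C#, D, F#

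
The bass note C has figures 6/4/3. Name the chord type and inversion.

Intervals of 6/4/3 above the bass form a seventh chord; the bass is the fifth, so this is second inversion.

seventh chord, second inversion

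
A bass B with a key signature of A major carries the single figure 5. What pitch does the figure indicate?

F#

Counting 4 letter steps above B lands on F; in A major, that letter is F#.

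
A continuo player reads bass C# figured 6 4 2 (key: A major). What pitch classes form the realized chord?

C#, D, F#, A

A second above C# in this key is D.
A fourth above C# in this key is F#.
A sixth above C# in this key is A.
Together with the bass C#, this spells D major seventh in third inversion.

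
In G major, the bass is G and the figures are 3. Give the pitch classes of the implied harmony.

G, B, D

The written figures 3 are shorthand for 5/3: the 5 is implied.
A third above G in this key is B.
A fifth above G in this key is D.
Together with the bass G, this spells G major in root position.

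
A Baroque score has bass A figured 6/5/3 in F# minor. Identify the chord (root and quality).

F# minor seventh

The figures 6/5/3 indicate a seventh chord in first inversion.
In first inversion the root lies a sixth above the bass: a sixth above A in F# minor is F#.
The chord tones are A, C#, E, F#, giving F# minor seventh.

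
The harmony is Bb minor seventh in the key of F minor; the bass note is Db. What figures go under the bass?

6/5

Db is the third of Bb minor seventh, so the chord is in first inversion.
A seventh chord in first inversion is figured 6/5/3, conventionally abbreviated 6/5.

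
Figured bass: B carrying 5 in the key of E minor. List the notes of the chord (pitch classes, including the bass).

The written figures 5 are shorthand for 5/3: the 3 is implied.
A third above B in this key is D.
A fifth above B in this key is F#.
Together with the bass B, this spells B minor in root position.

B, D, F#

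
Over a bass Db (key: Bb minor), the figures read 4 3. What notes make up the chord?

Db, F, Gb, Bb

The written figures 4 3 are shorthand for 6/4/3: the 6 is implied.
A third above Db in this key is F.
A fourth above Db in this key is Gb.
A sixth above Db in this key is Bb.
Together with the bass Db, this spells Gb major seventh in second inversion.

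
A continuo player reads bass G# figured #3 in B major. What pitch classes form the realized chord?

The written figures #3 are shorthand for 5/3: the 5 is implied.
A third above G# in this key is B, raised to B# by the sharp.
A fifth above G# in this key is D#.
Together with the bass G#, this spells G# major in root position.

G#, B#, D#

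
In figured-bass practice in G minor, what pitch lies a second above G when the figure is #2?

Counting 1 letter step above G lands on A; in G minor, that letter is A.
The #2 figure raises it a semitone, giving A#.

A#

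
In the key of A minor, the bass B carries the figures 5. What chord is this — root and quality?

The figures 5 indicate a triad in root position.
In root position the bass is the root, so the root is B.
The chord tones are B, D, F, giving B diminished.

B diminished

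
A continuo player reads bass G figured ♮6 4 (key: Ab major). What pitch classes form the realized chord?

A fourth above G in this key is C.
A sixth above G in this key is Eb, made natural (E) by the ♮ figure.
Together with the bass G, this spells C major in second inversion.

G, C, E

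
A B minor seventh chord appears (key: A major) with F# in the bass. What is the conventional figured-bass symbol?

F# is the fifth of B minor seventh, so the chord is in second inversion.
A seventh chord in second inversion is figured 6/4/3, conventionally abbreviated 4/3.

4/3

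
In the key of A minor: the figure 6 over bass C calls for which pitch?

A

Counting 5 letter steps above C lands on A; in A minor, that letter is A.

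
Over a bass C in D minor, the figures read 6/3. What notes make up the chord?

A third above C in this key is E.
A sixth above C in this key is A.
Together with the bass C, this spells A minor in first inversion.

C, E, A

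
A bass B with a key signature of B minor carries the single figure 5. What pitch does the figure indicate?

Counting 4 letter steps above B lands on F; in B minor, that letter is F#.

F#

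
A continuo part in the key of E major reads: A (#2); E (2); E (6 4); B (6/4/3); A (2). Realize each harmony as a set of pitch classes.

A (6/4/#2): A, B#, D#, F#.
E (6/4/2): E, F#, A, C#.
E (6/4): E, A, C#.
B (6/4/3): B, D#, E, G#.
A (6/4/2): A, B, D#, F#.

A, B#, D#, F# | E, F#, A, C# | E, A, C# | B, D#, E, G# | A, B, D#, F#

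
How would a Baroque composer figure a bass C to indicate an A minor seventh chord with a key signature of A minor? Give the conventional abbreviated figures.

6/5

C is the third of A minor seventh, so the chord is in first inversion.
A seventh chord in first inversion is figured 6/5/3, conventionally abbreviated 6/5.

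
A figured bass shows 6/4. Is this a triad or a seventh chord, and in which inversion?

Intervals of 6/4 above the bass form a triad; the bass is the fifth, so this is second inversion.

triad, second inversion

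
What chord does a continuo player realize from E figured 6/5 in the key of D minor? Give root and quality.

The figures 6/5 indicate a seventh chord in first inversion.
In first inversion the root lies a sixth above the bass: a sixth above E in D minor is C.
The chord tones are E, G, Bb, C, giving C dominant seventh.

C dominant seventh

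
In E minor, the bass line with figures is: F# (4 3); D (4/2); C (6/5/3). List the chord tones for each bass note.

F#, A, B, D | D, E, G, B | C, E, G, A

F# (6/4/3): F#, A, B, D.
D (6/4/2): D, E, G, B.
C (6/5/3): C, E, G, A.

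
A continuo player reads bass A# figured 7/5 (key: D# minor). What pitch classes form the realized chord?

A#, C#, E#, G#

The written figures 7/5 are shorthand for 7/5/3: the 3 is implied.
A third above A# in this key is C#.
A fifth above A# in this key is E#.
A seventh above A# in this key is G#.
Together with the bass A#, this spells A# minor seventh in root position.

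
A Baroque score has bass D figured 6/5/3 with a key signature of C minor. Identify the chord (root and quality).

The figures 6/5/3 indicate a seventh chord in first inversion.
In first inversion the root lies a sixth above the bass: a sixth above D in C minor is Bb.
The chord tones are D, F, Ab, Bb, giving Bb dominant seventh.

Bb dominant seventh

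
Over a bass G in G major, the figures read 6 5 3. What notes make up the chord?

G, B, D, E

A third above G in this key is B.
A fifth above G in this key is D.
A sixth above G in this key is E.
Together with the bass G, this spells E minor seventh in first inversion.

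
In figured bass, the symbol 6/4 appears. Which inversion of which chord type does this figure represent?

Intervals of 6/4 above the bass form a triad; the bass is the fifth, so this is second inversion.

triad, second inversion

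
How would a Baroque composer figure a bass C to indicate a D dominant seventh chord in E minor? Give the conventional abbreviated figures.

4/2

C is the seventh of D dominant seventh, so the chord is in third inversion.
A seventh chord in third inversion is figured 6/4/2, conventionally abbreviated 4/2.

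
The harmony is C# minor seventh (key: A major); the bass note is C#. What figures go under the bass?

C# is the root of C# minor seventh, so the chord is in root position.
A seventh chord in root position is figured 7/5/3, conventionally abbreviated 7.

7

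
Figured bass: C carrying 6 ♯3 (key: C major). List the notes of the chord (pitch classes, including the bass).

C, E#, A

A third above C in this key is E, raised to E# by the sharp.
A sixth above C in this key is A.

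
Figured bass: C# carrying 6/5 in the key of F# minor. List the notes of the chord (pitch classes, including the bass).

C#, E, G#, A

The written figures 6/5 are shorthand for 6/5/3: the 3 is implied.
A third above C# in this key is E.
A fifth above C# in this key is G#.
A sixth above C# in this key is A.
Together with the bass C#, this spells A major seventh in first inversion.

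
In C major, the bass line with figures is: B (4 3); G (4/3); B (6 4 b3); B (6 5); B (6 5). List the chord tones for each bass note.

B (6/4/3): B, D, E, G.
G (6/4/3): G, B, C, E.
B (6/4/b3): B, Db, E, G.
B (6/5/3): B, D, F, G.
B (6/5/3): B, D, F, G.

B, D, E, G | G, B, C, E | B, Db, E, G | B, D, F, G | B, D, F, G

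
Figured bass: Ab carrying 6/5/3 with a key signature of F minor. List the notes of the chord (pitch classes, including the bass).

Ab, C, Eb, F

A third above Ab in this key is C.
A fifth above Ab in this key is Eb.
A sixth above Ab in this key is F.
Together with the bass Ab, this spells F minor seventh in first inversion.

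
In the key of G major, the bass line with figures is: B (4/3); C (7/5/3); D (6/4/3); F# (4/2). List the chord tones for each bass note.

B, D, E, G | C, E, G, B | D, F#, G, B | F#, G, B, D

B (6/4/3): B, D, E, G.
C (7/5/3): C, E, G, B.
D (6/4/3): D, F#, G, B.
F# (6/4/2): F#, G, B, D.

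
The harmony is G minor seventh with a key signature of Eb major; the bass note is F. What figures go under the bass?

F is the seventh of G minor seventh, so the chord is in third inversion.
A seventh chord in third inversion is figured 6/4/2, conventionally abbreviated 4/2.

4/2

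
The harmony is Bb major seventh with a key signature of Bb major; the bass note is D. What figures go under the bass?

6/5

D is the third of Bb major seventh, so the chord is in first inversion.
A seventh chord in first inversion is figured 6/5/3, conventionally abbreviated 6/5.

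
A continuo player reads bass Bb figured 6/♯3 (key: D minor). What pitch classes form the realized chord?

Bb, D#, G

A third above Bb in this key is D, raised to D# by the sharp.
A sixth above Bb in this key is G.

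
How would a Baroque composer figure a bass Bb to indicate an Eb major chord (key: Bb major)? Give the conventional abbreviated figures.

6/4

Bb is the fifth of Eb major, so the chord is in second inversion.
A triad in second inversion is figured 6/4, conventionally abbreviated 6/4.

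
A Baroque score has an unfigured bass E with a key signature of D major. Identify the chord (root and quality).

E minor

An unfigured bass indicates a triad in root position.
In root position the bass is the root, so the root is E.
The chord tones are E, G, B, giving E minor.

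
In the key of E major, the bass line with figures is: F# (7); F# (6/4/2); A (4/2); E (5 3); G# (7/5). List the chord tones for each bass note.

F#, A, C#, E | F#, G#, B, D# | A, B, D#, F# | E, G#, B | G#, B, D#, F#

F# (7/5/3): F#, A, C#, E.
F# (6/4/2): F#, G#, B, D#.
A (6/4/2): A, B, D#, F#.
E (5/3): E, G#, B.
G# (7/5/3): G#, B, D#, F#.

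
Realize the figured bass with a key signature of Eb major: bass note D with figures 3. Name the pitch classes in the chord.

D, F, Ab

The written figures 3 are shorthand for 5/3: the 5 is implied.
A third above D in this key is F.
A fifth above D in this key is Ab.
Together with the bass D, this spells D diminished in root position.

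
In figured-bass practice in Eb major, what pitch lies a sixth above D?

Counting 5 letter steps above D lands on B; in Eb major, that letter is Bb.

Bb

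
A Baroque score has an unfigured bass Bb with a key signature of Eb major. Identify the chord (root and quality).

Bb major

An unfigured bass indicates a triad in root position.
In root position the bass is the root, so the root is Bb.
The chord tones are Bb, D, F, giving Bb major.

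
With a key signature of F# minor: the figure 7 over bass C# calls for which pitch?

Counting 6 letter steps above C# lands on B; in F# minor, that letter is B.

B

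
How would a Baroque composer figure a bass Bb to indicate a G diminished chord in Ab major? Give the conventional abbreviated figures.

6

Bb is the third of G diminished, so the chord is in first inversion.
A triad in first inversion is figured 6/3, conventionally abbreviated 6.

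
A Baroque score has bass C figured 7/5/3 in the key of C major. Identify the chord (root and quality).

The figures 7/5/3 indicate a seventh chord in root position.
In root position the bass is the root, so the root is C.
The chord tones are C, E, G, B, giving C major seventh.

C major seventh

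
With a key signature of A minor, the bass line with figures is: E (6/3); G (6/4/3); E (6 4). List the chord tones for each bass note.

E, G, C | G, B, C, E | E, A, C

E (6/3): E, G, C.
G (6/4/3): G, B, C, E.
E (6/4): E, A, C.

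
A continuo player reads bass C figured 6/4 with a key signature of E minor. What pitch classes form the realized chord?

C, F#, A

A fourth above C in this key is F#.
A sixth above C in this key is A.
Together with the bass C, this spells F# diminished in second inversion.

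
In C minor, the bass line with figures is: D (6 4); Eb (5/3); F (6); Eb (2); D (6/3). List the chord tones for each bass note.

D, G, Bb | Eb, G, Bb | F, Ab, D | Eb, F, Ab, C | D, F, Bb

D (6/4): D, G, Bb.
Eb (5/3): Eb, G, Bb.
F (6/3): F, Ab, D.
Eb (6/4/2): Eb, F, Ab, C.
D (6/3): D, F, Bb.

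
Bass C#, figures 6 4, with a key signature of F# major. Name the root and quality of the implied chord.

The figures 6 4 indicate a triad in second inversion.
In second inversion the root lies a fourth above the bass: a fourth above C# in F# major is F#.
The chord tones are C#, F#, A#, giving F# major.

F# major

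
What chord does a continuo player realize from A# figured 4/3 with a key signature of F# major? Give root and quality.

The figures 4/3 indicate a seventh chord in second inversion.
In second inversion the root lies a fourth above the bass: a fourth above A# in F# major is D#.
The chord tones are A#, C#, D#, F#, giving D# minor seventh.

D# minor seventh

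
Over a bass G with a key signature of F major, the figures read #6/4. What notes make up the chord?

G, C, E#

A fourth above G in this key is C.
A sixth above G in this key is E, raised to E# by the sharp.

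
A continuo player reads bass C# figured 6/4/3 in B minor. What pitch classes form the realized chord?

A third above C# in this key is E.
A fourth above C# in this key is F#.
A sixth above C# in this key is A.
Together with the bass C#, this spells F# minor seventh in second inversion.

C#, E, F#, A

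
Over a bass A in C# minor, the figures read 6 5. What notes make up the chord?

A, C#, E, F#

The written figures 6 5 are shorthand for 6/5/3: the 3 is implied.
A third above A in this key is C#.
A fifth above A in this key is E.
A sixth above A in this key is F#.
Together with the bass A, this spells F# minor seventh in first inversion.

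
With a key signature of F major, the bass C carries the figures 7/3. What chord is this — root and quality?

C dominant seventh

The figures 7/3 indicate a seventh chord in root position.
In root position the bass is the root, so the root is C.
The chord tones are C, E, G, Bb, giving C dominant seventh.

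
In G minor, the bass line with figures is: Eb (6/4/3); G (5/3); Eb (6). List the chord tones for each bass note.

Eb (6/4/3): Eb, G, A, C.
G (5/3): G, Bb, D.
Eb (6/3): Eb, G, C.

Eb, G, A, C | G, Bb, D | Eb, G, C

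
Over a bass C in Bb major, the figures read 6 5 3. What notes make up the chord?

A third above C in this key is Eb.
A fifth above C in this key is G.
A sixth above C in this key is A.
Together with the bass C, this spells A half-diminished seventh in first inversion.

C, Eb, G, A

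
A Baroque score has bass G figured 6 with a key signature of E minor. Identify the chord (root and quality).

The figures 6 indicate a triad in first inversion.
In first inversion the root lies a sixth above the bass: a sixth above G in E minor is E.
The chord tones are G, B, E, giving E minor.

E minor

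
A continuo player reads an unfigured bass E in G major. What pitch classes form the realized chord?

E, G, B

An unfigured bass implies 5/3.
A third above E in this key is G.
A fifth above E in this key is B.
Together with the bass E, this spells E minor in root position.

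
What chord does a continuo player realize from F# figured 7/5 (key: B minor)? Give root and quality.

The figures 7/5 indicate a seventh chord in root position.
In root position the bass is the root, so the root is F#.
The chord tones are F#, A, C#, E, giving F# minor seventh.

F# minor seventh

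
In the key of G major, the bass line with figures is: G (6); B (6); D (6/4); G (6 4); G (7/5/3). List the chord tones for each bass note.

G (6/3): G, B, E.
B (6/3): B, D, G.
D (6/4): D, G, B.
G (6/4): G, C, E.
G (7/5/3): G, B, D, F#.

G, B, E | B, D, G | D, G, B | G, C, E | G, B, D, F#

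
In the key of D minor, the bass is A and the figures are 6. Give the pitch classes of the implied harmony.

The written figures 6 are shorthand for 6/3: the 3 is implied.
A third above A in this key is C.
A sixth above A in this key is F.
Together with the bass A, this spells F major in first inversion.

A, C, F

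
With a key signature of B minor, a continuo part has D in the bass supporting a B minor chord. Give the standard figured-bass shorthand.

D is the third of B minor, so the chord is in first inversion.
A triad in first inversion is figured 6/3, conventionally abbreviated 6.

6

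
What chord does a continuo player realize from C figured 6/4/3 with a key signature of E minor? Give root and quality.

The figures 6/4/3 indicate a seventh chord in second inversion.
In second inversion the root lies a fourth above the bass: a fourth above C in E minor is F#.
The chord tones are C, E, F#, A, giving F# half-diminished seventh.

F# half-diminished seventh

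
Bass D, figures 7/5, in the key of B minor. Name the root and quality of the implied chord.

D major seventh

The figures 7/5 indicate a seventh chord in root position.
In root position the bass is the root, so the root is D.
The chord tones are D, F#, A, C#, giving D major seventh.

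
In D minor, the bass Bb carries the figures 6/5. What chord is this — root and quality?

G minor seventh

The figures 6/5 indicate a seventh chord in first inversion.
In first inversion the root lies a sixth above the bass: a sixth above Bb in D minor is G.
The chord tones are Bb, D, F, G, giving G minor seventh.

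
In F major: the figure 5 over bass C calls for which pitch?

Counting 4 letter steps above C lands on G; in F major, that letter is G.

G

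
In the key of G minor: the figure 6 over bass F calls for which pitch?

D

Counting 5 letter steps above F lands on D; in G minor, that letter is D.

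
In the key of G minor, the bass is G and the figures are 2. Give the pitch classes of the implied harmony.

G, A, C, Eb

The written figures 2 are shorthand for 6/4/2: the 6/4 are implied.
A second above G in this key is A.
A fourth above G in this key is C.
A sixth above G in this key is Eb.
Together with the bass G, this spells A half-diminished seventh in third inversion.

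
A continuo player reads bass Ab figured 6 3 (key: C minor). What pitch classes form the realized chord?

A third above Ab in this key is C.
A sixth above Ab in this key is F.
Together with the bass Ab, this spells F minor in first inversion.

Ab, C, F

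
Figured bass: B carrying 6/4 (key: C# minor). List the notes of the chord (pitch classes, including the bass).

A fourth above B in this key is E.
A sixth above B in this key is G#.
Together with the bass B, this spells E major in second inversion.

B, E, G#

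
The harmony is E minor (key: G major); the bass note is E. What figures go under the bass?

no figures

E is the root of E minor, so the chord is in root position.
A triad in root position is figured 5/3, conventionally abbreviated (no figures — root-position triad).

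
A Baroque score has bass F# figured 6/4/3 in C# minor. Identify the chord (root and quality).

The figures 6/4/3 indicate a seventh chord in second inversion.
In second inversion the root lies a fourth above the bass: a fourth above F# in C# minor is B.
The chord tones are F#, A, B, D#, giving B dominant seventh.

B dominant seventh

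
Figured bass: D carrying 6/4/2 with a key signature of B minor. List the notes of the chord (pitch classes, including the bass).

D, E, G, B

A second above D in this key is E.
A fourth above D in this key is G.
A sixth above D in this key is B.
Together with the bass D, this spells E minor seventh in third inversion.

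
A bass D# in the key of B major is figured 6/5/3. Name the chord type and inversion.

Intervals of 6/5/3 above the bass form a seventh chord; the bass is the third, so this is first inversion.

seventh chord, first inversion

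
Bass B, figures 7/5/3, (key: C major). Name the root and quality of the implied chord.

The figures 7/5/3 indicate a seventh chord in root position.
In root position the bass is the root, so the root is B.
The chord tones are B, D, F, A, giving B half-diminished seventh.

B half-diminished seventh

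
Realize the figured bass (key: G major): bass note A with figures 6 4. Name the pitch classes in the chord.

A fourth above A in this key is D.
A sixth above A in this key is F#.
Together with the bass A, this spells D major in second inversion.

A, D, F#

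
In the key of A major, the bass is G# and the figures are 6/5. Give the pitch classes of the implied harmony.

The written figures 6/5 are shorthand for 6/5/3: the 3 is implied.
A third above G# in this key is B.
A fifth above G# in this key is D.
A sixth above G# in this key is E.
Together with the bass G#, this spells E dominant seventh in first inversion.

G#, B, D, E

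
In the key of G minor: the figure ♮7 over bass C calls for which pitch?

Counting 6 letter steps above C lands on B; in G minor, that letter is Bb.
The ♮7 figure makes it natural, giving B.

B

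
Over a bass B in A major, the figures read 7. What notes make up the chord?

The written figures 7 are shorthand for 7/5/3: the 5/3 are implied.
A third above B in this key is D.
A fifth above B in this key is F#.
A seventh above B in this key is A.
Together with the bass B, this spells B minor seventh in root position.

B, D, F#, A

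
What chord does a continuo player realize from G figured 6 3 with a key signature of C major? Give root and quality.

E minor

The figures 6 3 indicate a triad in first inversion.
In first inversion the root lies a sixth above the bass: a sixth above G in C major is E.
The chord tones are G, B, E, giving E minor.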